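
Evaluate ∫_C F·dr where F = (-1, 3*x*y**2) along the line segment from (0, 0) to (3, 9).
6549/4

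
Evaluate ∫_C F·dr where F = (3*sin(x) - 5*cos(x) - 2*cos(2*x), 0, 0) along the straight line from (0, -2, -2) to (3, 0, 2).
-5*sin(3) - sin(6) - 3*cos(3) + 3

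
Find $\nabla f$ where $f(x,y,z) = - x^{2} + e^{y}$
(-2*x, exp(y), 0)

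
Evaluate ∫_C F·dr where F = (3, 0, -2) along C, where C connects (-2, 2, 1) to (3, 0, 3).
11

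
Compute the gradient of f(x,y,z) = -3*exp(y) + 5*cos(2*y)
(0, -3*exp(y) - 10*sin(2*y), 0)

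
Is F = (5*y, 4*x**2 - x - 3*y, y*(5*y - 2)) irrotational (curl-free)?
No, ∇×F = (10*y - 2, 0, 8*x - 6)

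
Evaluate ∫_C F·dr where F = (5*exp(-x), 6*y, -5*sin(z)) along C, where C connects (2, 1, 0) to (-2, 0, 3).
-10*sinh(2) - 8 + 5*cos(3)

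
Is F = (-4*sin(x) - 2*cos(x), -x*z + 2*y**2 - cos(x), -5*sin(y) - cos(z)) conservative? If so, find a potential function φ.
No, ∇×F = (x - 5*cos(y), 0, -z + sin(x)) ≠ 0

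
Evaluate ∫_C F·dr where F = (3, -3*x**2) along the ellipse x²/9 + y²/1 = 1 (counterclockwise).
0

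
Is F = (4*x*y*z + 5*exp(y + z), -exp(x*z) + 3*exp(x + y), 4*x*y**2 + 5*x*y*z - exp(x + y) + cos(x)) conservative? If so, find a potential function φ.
No, ∇×F = (8*x*y + 5*x*z + x*exp(x*z) - exp(x + y), 4*x*y - 4*y**2 - 5*y*z + exp(x + y) + 5*exp(y + z) + sin(x), -4*x*z - z*exp(x*z) + 3*exp(x + y) - 5*exp(y + z)) ≠ 0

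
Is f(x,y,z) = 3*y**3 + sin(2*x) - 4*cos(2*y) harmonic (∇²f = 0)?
No, ∇²f = 18*y - 4*sin(2*x) + 16*cos(2*y)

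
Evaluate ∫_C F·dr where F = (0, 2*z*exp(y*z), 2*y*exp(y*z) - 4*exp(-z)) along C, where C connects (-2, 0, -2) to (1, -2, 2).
-4*exp(2) - 2 + 2*exp(-4) + 4*exp(-2)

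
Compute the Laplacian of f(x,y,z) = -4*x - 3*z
0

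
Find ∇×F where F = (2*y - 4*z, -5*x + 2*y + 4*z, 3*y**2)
(6*y - 4, -4, -7)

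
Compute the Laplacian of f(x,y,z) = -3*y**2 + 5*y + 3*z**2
0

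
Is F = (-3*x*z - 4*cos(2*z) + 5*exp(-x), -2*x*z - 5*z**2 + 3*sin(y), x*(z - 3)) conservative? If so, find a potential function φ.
No, ∇×F = (2*x + 10*z, -3*x - z + 8*sin(2*z) + 3, -2*z) ≠ 0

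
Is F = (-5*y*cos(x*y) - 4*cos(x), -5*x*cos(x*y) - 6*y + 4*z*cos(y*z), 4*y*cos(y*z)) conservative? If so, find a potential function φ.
Yes, F is conservative. φ = -3*y**2 - 4*sin(x) - 5*sin(x*y) + 4*sin(y*z)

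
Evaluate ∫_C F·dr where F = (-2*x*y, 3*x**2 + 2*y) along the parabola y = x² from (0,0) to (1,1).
2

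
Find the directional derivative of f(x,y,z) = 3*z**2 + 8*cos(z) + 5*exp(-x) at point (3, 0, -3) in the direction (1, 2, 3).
sqrt(14)*(6*(-9 + 4*sin(3))*exp(3) - 5)*exp(-3)/14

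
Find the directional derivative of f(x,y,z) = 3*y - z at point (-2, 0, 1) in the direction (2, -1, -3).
0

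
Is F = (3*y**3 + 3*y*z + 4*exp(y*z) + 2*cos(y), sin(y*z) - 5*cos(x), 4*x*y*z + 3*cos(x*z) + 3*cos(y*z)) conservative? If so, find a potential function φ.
No, ∇×F = (4*x*z - y*cos(y*z) - 3*z*sin(y*z), -4*y*z + 4*y*exp(y*z) + 3*y + 3*z*sin(x*z), -9*y**2 - 4*z*exp(y*z) - 3*z + 5*sin(x) + 2*sin(y)) ≠ 0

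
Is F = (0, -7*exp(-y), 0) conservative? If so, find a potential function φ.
Yes, F is conservative. φ = 7*exp(-y)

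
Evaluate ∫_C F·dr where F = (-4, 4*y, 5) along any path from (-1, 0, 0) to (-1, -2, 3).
23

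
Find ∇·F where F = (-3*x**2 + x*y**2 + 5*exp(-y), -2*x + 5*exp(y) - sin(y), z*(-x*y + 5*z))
-x*y - 6*x + y**2 + 10*z + 5*exp(y) - cos(y)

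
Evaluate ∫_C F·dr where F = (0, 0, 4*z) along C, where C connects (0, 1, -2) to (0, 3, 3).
10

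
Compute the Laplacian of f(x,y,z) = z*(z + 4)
2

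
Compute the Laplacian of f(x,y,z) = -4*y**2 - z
-8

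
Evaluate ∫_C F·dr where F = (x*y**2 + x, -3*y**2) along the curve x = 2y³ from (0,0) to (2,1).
5/2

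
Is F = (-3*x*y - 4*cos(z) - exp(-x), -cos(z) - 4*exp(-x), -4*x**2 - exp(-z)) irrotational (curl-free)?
No, ∇×F = (-sin(z), 8*x + 4*sin(z), 3*x + 4*exp(-x))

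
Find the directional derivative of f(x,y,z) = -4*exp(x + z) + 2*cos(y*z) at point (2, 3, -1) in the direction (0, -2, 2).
2*sqrt(2)*(-E + 2*sin(3))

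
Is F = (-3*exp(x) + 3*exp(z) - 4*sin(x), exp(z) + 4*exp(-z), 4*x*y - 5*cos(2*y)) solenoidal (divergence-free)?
No, ∇·F = -3*exp(x) - 4*cos(x)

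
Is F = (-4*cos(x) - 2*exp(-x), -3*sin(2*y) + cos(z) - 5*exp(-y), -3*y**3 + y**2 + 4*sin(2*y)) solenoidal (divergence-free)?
No, ∇·F = 4*sin(x) - 6*cos(2*y) + 5*exp(-y) + 2*exp(-x)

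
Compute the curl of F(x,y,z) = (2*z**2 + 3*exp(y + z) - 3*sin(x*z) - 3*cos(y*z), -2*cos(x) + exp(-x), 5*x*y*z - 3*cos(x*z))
(5*x*z, -3*x*cos(x*z) - 5*y*z + 3*y*sin(y*z) - 3*z*sin(x*z) + 4*z + 3*exp(y + z), -3*z*sin(y*z) - 3*exp(y + z) + 2*sin(x) - exp(-x))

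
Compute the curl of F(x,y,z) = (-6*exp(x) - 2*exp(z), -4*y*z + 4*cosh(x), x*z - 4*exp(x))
(4*y, -z + 4*exp(x) - 2*exp(z), 4*sinh(x))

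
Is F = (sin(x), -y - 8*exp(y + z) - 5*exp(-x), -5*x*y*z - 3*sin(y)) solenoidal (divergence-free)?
No, ∇·F = -5*x*y - 8*exp(y + z) + cos(x) - 1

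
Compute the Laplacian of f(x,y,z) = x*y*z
0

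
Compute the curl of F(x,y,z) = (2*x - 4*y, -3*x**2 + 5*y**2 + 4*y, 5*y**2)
(10*y, 0, 4 - 6*x)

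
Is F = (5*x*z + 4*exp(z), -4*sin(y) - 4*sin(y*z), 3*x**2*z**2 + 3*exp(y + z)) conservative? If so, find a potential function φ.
No, ∇×F = (4*y*cos(y*z) + 3*exp(y + z), -6*x*z**2 + 5*x + 4*exp(z), 0) ≠ 0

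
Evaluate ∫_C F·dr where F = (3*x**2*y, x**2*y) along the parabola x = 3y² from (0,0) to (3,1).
345/14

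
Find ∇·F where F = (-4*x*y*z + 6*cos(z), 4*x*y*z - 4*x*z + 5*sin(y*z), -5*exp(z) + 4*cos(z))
4*x*z - 4*y*z + 5*z*cos(y*z) - 5*exp(z) - 4*sin(z)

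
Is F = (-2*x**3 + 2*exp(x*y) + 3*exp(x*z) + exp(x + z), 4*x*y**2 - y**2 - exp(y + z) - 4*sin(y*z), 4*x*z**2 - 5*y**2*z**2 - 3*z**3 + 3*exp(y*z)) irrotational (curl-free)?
No, ∇×F = (-10*y*z**2 + 4*y*cos(y*z) + 3*z*exp(y*z) + exp(y + z), 3*x*exp(x*z) - 4*z**2 + exp(x + z), -2*x*exp(x*y) + 4*y**2)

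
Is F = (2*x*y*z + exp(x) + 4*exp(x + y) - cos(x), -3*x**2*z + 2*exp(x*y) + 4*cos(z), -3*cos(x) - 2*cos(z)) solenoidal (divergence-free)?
No, ∇·F = 2*x*exp(x*y) + 2*y*z + exp(x) + 4*exp(x + y) + sin(x) + 2*sin(z)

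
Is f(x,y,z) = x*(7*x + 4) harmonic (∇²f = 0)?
No, ∇²f = 14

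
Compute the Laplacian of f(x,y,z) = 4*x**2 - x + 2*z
8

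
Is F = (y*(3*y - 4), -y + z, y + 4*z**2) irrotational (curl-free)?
No, ∇×F = (0, 0, 4 - 6*y)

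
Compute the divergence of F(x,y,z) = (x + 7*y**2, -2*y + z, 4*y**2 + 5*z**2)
10*z - 1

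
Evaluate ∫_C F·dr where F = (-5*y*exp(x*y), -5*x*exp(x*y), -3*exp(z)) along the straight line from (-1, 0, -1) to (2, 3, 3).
-5*exp(6) - 3*exp(3) + 3*exp(-1) + 5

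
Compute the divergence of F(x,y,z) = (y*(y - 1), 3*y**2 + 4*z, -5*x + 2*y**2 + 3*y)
6*y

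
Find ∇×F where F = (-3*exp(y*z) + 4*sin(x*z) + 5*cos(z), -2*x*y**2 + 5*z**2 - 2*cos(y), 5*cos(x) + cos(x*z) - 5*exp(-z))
(-10*z, 4*x*cos(x*z) - 3*y*exp(y*z) + z*sin(x*z) + 5*sin(x) - 5*sin(z), -2*y**2 + 3*z*exp(y*z))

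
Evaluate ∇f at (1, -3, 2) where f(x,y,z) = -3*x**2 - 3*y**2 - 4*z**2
(-6, 18, -16)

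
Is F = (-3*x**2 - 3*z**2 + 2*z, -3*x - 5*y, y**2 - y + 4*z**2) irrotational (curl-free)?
No, ∇×F = (2*y - 1, 2 - 6*z, -3)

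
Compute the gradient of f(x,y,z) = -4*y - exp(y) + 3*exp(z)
(0, -exp(y) - 4, 3*exp(z))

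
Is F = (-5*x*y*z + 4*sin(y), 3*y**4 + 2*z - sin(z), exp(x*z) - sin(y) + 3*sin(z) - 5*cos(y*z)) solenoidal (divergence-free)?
No, ∇·F = x*exp(x*z) + 12*y**3 - 5*y*z + 5*y*sin(y*z) + 3*cos(z)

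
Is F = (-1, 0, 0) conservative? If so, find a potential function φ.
Yes, F is conservative. φ = -x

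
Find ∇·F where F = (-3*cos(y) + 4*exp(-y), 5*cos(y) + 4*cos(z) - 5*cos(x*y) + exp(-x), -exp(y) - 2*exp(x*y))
5*x*sin(x*y) - 5*sin(y)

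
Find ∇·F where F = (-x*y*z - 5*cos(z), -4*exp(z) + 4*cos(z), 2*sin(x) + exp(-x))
-y*z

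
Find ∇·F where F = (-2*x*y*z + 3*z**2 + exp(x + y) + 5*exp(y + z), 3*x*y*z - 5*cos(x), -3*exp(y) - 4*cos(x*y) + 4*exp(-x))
3*x*z - 2*y*z + exp(x + y)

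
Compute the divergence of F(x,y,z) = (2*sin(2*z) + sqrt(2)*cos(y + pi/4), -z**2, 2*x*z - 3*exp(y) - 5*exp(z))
2*x - 5*exp(z)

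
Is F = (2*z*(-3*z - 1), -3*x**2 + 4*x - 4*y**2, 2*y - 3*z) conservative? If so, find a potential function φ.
No, ∇×F = (2, -12*z - 2, 4 - 6*x) ≠ 0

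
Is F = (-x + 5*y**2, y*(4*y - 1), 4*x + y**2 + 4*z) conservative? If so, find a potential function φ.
No, ∇×F = (2*y, -4, -10*y) ≠ 0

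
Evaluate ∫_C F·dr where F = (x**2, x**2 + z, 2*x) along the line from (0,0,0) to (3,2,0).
15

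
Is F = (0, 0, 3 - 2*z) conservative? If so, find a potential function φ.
Yes, F is conservative. φ = z*(3 - z)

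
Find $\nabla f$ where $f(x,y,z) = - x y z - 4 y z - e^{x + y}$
(-y*z - exp(x + y), -x*z - 4*z - exp(x + y), y*(-x - 4))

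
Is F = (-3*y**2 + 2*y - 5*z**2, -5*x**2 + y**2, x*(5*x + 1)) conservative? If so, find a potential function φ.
No, ∇×F = (0, -10*x - 10*z - 1, -10*x + 6*y - 2) ≠ 0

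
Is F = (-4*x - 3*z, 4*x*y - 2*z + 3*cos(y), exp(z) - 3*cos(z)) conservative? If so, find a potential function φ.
No, ∇×F = (2, -3, 4*y) ≠ 0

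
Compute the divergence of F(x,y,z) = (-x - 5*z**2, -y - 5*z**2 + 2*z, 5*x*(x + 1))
-2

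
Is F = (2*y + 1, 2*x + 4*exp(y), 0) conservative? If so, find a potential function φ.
Yes, F is conservative. φ = 2*x*y + x + 4*exp(y)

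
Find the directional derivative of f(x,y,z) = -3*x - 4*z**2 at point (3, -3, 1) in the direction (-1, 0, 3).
-21*sqrt(10)/10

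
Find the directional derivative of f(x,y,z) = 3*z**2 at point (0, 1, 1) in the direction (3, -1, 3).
18*sqrt(19)/19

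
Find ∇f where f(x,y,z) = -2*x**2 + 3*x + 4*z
(3 - 4*x, 0, 4)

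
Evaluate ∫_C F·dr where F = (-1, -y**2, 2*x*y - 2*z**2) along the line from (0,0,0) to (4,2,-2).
-12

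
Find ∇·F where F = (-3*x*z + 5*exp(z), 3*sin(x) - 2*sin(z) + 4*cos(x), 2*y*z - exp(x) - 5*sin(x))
2*y - 3*z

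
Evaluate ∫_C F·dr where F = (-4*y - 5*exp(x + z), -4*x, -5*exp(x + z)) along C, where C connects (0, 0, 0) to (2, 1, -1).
-5*E - 3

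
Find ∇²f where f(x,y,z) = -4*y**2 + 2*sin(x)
-2*sin(x) - 8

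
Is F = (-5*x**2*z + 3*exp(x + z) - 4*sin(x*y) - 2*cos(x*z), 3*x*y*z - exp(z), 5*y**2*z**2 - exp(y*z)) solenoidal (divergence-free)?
No, ∇·F = -7*x*z + 10*y**2*z - y*exp(y*z) - 4*y*cos(x*y) + 2*z*sin(x*z) + 3*exp(x + z)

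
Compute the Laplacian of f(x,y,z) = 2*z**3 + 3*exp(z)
12*z + 3*exp(z)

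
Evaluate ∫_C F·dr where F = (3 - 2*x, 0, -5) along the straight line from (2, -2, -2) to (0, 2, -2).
-2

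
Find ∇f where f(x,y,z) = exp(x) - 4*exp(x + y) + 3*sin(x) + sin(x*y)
(y*cos(x*y) + exp(x) - 4*exp(x + y) + 3*cos(x), x*cos(x*y) - 4*exp(x + y), 0)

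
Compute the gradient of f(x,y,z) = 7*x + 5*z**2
(7, 0, 10*z)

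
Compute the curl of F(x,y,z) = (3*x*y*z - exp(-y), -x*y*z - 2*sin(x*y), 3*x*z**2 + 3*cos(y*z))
(x*y - 3*z*sin(y*z), 3*x*y - 3*z**2, -3*x*z - y*z - 2*y*cos(x*y) - exp(-y))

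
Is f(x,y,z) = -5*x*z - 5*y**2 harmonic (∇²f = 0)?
No, ∇²f = -10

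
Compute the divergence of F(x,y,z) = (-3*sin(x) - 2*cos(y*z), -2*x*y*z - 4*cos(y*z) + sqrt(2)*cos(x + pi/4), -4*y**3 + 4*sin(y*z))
-2*x*z + 4*y*cos(y*z) + 4*z*sin(y*z) - 3*cos(x)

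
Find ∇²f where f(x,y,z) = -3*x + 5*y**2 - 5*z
10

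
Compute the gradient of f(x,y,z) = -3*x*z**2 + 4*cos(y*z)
(-3*z**2, -4*z*sin(y*z), -6*x*z - 4*y*sin(y*z))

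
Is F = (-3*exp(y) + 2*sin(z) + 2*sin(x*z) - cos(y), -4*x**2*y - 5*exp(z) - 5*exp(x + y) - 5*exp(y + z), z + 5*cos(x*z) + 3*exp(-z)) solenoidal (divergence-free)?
No, ∇·F = ((-4*x**2 - 5*x*sin(x*z) + 2*z*cos(x*z) - 5*exp(x + y) - 5*exp(y + z) + 1)*exp(z) - 3)*exp(-z)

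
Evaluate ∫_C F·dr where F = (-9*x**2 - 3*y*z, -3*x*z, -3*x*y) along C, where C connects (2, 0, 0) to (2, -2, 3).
36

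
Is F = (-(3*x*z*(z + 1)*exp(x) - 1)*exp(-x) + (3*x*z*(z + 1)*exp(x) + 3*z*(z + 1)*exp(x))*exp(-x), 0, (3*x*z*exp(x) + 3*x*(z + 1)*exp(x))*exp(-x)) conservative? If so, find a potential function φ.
Yes, F is conservative. φ = (3*x*z*(z + 1)*exp(x) - 1)*exp(-x)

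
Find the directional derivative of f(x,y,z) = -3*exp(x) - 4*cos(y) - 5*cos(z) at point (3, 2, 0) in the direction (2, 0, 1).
-6*sqrt(5)*exp(3)/5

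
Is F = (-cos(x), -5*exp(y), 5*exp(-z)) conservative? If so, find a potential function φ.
Yes, F is conservative. φ = -5*exp(y) - sin(x) - 5*exp(-z)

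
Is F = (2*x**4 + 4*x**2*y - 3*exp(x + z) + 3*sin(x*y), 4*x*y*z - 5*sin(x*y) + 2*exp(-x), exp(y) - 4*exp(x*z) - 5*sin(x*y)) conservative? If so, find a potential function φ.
No, ∇×F = (-4*x*y - 5*x*cos(x*y) + exp(y), 5*y*cos(x*y) + 4*z*exp(x*z) - 3*exp(x + z), -4*x**2 - 3*x*cos(x*y) + 4*y*z - 5*y*cos(x*y) - 2*exp(-x)) ≠ 0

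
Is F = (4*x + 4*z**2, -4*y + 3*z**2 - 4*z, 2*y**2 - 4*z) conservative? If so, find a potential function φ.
No, ∇×F = (4*y - 6*z + 4, 8*z, 0) ≠ 0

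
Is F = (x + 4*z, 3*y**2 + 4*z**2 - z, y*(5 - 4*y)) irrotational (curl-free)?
No, ∇×F = (-8*y - 8*z + 6, 4, 0)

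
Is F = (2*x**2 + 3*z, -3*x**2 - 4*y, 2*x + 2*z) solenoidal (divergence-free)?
No, ∇·F = 4*x - 2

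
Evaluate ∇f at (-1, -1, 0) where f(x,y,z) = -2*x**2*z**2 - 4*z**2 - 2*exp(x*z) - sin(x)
(-cos(1), 0, 2)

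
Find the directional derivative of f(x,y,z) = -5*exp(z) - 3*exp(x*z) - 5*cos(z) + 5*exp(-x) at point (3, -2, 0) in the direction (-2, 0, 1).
sqrt(5)*(2 - 14*exp(3)/5)*exp(-3)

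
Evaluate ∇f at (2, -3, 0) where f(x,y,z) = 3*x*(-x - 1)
(-15, 0, 0)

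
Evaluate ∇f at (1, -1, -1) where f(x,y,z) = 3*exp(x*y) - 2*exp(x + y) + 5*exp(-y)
(-2 - 3*exp(-1), -5*E - 2 + 3*exp(-1), 0)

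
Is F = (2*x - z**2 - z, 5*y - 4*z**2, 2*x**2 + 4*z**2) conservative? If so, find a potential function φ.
No, ∇×F = (8*z, -4*x - 2*z - 1, 0) ≠ 0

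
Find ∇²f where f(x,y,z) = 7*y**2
14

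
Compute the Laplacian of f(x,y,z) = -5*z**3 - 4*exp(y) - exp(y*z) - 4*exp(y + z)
-y**2*exp(y*z) - z**2*exp(y*z) - 30*z - 4*exp(y) - 8*exp(y + z)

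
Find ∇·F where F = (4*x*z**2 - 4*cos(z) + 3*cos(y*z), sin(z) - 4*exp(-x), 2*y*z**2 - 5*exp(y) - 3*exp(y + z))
4*y*z + 4*z**2 - 3*exp(y + z)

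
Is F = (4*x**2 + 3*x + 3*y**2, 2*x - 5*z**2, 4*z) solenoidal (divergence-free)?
No, ∇·F = 8*x + 7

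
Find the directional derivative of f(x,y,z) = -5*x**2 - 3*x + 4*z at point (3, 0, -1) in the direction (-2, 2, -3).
54*sqrt(17)/17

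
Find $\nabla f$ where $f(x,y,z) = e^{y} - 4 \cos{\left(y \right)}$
(0, exp(y) + 4*sin(y), 0)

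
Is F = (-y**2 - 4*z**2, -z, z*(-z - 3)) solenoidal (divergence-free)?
No, ∇·F = -2*z - 3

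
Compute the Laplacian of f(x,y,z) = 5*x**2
10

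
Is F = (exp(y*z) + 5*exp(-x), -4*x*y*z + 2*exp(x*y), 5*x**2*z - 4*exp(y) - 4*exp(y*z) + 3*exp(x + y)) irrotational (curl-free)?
No, ∇×F = (4*x*y - 4*z*exp(y*z) - 4*exp(y) + 3*exp(x + y), -10*x*z + y*exp(y*z) - 3*exp(x + y), -4*y*z + 2*y*exp(x*y) - z*exp(y*z))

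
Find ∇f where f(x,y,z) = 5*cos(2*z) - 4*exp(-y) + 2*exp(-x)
(-2*exp(-x), 4*exp(-y), -10*sin(2*z))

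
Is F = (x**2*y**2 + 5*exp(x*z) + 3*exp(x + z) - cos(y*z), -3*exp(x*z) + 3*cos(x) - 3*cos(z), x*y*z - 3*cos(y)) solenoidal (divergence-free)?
No, ∇·F = 2*x*y**2 + x*y + 5*z*exp(x*z) + 3*exp(x + z)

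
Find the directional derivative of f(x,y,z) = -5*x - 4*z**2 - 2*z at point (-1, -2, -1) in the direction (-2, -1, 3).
2*sqrt(14)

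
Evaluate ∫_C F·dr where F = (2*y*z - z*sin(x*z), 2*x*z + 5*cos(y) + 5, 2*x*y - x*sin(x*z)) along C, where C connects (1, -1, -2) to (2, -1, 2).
-12 + cos(4) - cos(2)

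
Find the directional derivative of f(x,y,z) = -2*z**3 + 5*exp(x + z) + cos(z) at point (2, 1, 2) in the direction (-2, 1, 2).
-16 - 2*sin(2)/3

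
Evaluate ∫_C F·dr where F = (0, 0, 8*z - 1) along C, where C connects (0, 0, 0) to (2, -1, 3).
33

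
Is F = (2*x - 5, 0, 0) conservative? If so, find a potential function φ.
Yes, F is conservative. φ = x*(x - 5)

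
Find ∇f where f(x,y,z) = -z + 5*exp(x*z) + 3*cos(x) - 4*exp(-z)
(5*z*exp(x*z) - 3*sin(x), 0, 5*x*exp(x*z) - 1 + 4*exp(-z))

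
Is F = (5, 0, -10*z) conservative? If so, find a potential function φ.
Yes, F is conservative. φ = 5*x - 5*z**2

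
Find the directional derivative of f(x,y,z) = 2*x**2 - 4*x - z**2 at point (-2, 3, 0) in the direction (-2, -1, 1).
4*sqrt(6)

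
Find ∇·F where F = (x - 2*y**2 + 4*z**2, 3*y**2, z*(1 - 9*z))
6*y - 18*z + 2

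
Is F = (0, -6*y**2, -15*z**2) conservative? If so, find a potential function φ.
Yes, F is conservative. φ = -2*y**3 - 5*z**3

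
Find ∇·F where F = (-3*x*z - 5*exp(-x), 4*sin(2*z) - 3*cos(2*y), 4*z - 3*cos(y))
-3*z + 6*sin(2*y) + 4 + 5*exp(-x)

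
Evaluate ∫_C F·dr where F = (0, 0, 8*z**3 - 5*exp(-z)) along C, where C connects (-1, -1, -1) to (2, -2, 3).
-5*E + 5*exp(-3) + 160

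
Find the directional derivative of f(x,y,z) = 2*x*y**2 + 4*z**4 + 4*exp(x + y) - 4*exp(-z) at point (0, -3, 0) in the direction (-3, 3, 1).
-50*sqrt(19)/19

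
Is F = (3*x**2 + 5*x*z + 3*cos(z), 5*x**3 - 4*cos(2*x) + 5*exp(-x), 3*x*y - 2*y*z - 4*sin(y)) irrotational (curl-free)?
No, ∇×F = (3*x - 2*z - 4*cos(y), 5*x - 3*y - 3*sin(z), 15*x**2 + 8*sin(2*x) - 5*exp(-x))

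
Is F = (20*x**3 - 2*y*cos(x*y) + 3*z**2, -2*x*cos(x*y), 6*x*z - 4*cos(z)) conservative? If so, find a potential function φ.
Yes, F is conservative. φ = 5*x**4 + 3*x*z**2 - 4*sin(z) - 2*sin(x*y)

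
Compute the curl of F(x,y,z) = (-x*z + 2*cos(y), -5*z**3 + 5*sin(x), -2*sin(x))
(15*z**2, -x + 2*cos(x), 2*sin(y) + 5*cos(x))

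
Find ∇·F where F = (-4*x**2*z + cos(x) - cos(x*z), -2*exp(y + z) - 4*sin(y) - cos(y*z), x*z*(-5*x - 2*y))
-8*x*z - x*(5*x + 2*y) + z*sin(x*z) + z*sin(y*z) - 2*exp(y + z) - sin(x) - 4*cos(y)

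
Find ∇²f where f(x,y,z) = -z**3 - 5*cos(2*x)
-6*z + 20*cos(2*x)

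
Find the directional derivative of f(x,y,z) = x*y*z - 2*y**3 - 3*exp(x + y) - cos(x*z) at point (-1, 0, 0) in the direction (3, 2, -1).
-15*sqrt(14)*exp(-1)/14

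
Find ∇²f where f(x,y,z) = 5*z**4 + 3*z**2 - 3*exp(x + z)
60*z**2 - 6*exp(x + z) + 6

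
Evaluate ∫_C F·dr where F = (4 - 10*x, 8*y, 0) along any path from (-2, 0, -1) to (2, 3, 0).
52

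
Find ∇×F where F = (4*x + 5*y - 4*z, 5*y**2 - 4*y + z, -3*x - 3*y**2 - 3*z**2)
(-6*y - 1, -1, -5)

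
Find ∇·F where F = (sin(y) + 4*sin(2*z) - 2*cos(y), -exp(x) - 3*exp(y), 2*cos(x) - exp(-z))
-3*exp(y) + exp(-z)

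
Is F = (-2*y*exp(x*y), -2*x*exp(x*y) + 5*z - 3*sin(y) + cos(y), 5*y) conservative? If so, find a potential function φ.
Yes, F is conservative. φ = 5*y*z - 2*exp(x*y) + sin(y) + 3*cos(y)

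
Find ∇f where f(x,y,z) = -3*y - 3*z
(0, -3, -3)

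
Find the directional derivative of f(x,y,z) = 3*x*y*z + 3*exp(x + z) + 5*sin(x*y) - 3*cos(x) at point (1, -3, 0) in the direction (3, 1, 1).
sqrt(11)*(-9 + 9*sin(1) + 12*E - 40*cos(3))/11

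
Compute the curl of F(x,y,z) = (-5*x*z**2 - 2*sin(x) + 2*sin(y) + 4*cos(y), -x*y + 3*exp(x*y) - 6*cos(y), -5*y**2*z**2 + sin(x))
(-10*y*z**2, -10*x*z - cos(x), 3*y*exp(x*y) - y + 4*sin(y) - 2*cos(y))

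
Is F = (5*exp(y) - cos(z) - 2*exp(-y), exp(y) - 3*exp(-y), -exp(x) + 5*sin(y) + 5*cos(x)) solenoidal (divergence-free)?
No, ∇·F = exp(y) + 3*exp(-y)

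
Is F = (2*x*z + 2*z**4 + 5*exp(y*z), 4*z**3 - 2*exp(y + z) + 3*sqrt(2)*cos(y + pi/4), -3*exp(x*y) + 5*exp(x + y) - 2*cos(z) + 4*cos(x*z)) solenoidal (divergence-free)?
No, ∇·F = -4*x*sin(x*z) + 2*z - 2*exp(y + z) + 2*sin(z) - 3*sqrt(2)*sin(y + pi/4)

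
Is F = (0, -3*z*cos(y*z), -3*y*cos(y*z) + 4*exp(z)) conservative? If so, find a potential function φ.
Yes, F is conservative. φ = 4*exp(z) - 3*sin(y*z)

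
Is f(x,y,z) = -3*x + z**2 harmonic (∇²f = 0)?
No, ∇²f = 2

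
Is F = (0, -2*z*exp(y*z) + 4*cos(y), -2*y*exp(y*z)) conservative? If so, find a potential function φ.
Yes, F is conservative. φ = -2*exp(y*z) + 4*sin(y)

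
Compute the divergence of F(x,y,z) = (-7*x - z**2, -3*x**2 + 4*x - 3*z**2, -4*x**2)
-7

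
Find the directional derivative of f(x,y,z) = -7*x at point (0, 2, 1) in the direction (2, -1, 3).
-sqrt(14)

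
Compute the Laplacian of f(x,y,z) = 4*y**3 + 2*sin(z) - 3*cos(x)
24*y - 2*sin(z) + 3*cos(x)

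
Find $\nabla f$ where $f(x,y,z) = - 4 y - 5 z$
(0, -4, -5)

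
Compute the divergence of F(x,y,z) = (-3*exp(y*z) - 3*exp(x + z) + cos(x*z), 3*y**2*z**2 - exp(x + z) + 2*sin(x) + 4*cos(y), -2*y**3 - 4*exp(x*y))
6*y*z**2 - z*sin(x*z) - 3*exp(x + z) - 4*sin(y)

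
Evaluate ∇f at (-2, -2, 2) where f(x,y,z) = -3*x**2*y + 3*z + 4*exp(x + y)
(-24 + 4*exp(-4), -12 + 4*exp(-4), 3)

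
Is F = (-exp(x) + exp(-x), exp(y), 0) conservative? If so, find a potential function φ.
Yes, F is conservative. φ = -exp(x) + exp(y) - exp(-x)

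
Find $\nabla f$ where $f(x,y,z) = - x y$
(-y, -x, 0)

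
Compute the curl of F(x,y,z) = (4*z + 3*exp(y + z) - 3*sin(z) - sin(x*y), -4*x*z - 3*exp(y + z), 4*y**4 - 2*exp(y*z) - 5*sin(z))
(4*x + 16*y**3 - 2*z*exp(y*z) + 3*exp(y + z), 3*exp(y + z) - 3*cos(z) + 4, x*cos(x*y) - 4*z - 3*exp(y + z))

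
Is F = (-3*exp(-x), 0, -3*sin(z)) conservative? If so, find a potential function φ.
Yes, F is conservative. φ = 3*cos(z) + 3*exp(-x)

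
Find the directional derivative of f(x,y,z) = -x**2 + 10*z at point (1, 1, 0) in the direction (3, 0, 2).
14*sqrt(13)/13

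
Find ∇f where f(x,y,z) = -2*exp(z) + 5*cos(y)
(0, -5*sin(y), -2*exp(z))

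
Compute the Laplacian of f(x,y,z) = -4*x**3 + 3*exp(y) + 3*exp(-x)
-24*x + 3*exp(y) + 3*exp(-x)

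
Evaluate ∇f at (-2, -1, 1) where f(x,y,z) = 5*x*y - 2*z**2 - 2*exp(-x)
(-5 + 2*exp(2), -10, -4)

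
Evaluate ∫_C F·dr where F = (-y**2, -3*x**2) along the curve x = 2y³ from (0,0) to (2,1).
-102/35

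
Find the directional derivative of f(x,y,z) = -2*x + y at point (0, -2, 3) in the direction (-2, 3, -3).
7*sqrt(22)/22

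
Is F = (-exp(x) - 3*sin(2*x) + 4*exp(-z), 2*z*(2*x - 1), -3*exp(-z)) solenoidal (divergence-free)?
No, ∇·F = -exp(x) - 6*cos(2*x) + 3*exp(-z)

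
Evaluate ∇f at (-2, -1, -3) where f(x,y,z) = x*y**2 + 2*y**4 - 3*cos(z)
(1, -4, -3*sin(3))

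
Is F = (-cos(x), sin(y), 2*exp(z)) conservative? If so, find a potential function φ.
Yes, F is conservative. φ = 2*exp(z) - sin(x) - cos(y)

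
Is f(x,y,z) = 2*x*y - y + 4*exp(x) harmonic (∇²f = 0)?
No, ∇²f = 4*exp(x)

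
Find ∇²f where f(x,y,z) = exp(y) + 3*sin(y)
exp(y) - 3*sin(y)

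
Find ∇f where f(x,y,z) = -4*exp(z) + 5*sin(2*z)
(0, 0, -4*exp(z) + 10*cos(2*z))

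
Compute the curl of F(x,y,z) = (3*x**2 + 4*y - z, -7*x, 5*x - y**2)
(-2*y, -6, -11)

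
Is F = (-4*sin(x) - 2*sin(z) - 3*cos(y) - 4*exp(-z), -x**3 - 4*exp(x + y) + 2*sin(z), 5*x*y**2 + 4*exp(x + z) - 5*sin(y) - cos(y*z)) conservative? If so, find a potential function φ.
No, ∇×F = (10*x*y + z*sin(y*z) - 5*cos(y) - 2*cos(z), -5*y**2 - 4*exp(x + z) - 2*cos(z) + 4*exp(-z), -3*x**2 - 4*exp(x + y) - 3*sin(y)) ≠ 0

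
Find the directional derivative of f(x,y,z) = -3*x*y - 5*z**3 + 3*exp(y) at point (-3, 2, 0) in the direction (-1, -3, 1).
3*sqrt(11)*(-3*exp(2) - 7)/11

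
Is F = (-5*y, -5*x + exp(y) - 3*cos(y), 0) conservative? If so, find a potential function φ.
Yes, F is conservative. φ = -5*x*y + exp(y) - 3*sin(y)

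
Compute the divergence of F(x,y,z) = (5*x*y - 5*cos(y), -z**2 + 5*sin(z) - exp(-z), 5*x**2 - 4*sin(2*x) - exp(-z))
5*y + exp(-z)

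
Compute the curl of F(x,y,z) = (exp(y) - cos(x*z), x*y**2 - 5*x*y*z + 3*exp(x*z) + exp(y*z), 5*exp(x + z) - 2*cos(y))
(5*x*y - 3*x*exp(x*z) - y*exp(y*z) + 2*sin(y), x*sin(x*z) - 5*exp(x + z), y**2 - 5*y*z + 3*z*exp(x*z) - exp(y))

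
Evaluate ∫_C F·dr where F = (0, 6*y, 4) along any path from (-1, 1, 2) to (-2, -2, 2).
9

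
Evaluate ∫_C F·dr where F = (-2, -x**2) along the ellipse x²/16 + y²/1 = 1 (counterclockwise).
0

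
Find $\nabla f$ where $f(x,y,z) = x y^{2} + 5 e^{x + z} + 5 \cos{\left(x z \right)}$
(y**2 - 5*z*sin(x*z) + 5*exp(x + z), 2*x*y, -5*x*sin(x*z) + 5*exp(x + z))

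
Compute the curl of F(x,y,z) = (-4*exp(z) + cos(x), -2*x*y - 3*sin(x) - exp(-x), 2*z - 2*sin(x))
(0, -4*exp(z) + 2*cos(x), -2*y - 3*cos(x) + exp(-x))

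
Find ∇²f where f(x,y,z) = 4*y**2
8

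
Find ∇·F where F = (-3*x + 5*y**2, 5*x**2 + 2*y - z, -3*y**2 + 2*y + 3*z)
2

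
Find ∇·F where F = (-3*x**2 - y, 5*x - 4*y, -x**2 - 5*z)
-6*x - 9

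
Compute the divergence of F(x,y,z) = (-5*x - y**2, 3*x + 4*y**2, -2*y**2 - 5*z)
8*y - 10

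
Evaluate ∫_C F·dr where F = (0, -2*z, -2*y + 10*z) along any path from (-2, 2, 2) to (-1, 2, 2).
0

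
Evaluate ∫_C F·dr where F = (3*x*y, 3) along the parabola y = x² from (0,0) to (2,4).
24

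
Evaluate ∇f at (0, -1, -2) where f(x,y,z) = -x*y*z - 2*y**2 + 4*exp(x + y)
(-2 + 4*exp(-1), 4*exp(-1) + 4, 0)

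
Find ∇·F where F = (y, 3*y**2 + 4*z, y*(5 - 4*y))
6*y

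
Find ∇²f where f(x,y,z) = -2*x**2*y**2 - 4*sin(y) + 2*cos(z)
-4*x**2 - 4*y**2 + 4*sin(y) - 2*cos(z)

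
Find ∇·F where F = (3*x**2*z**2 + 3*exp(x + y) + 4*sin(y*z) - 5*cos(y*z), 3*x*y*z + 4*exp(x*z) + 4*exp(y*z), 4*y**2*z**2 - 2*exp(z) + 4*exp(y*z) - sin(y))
6*x*z**2 + 3*x*z + 8*y**2*z + 4*y*exp(y*z) + 4*z*exp(y*z) - 2*exp(z) + 3*exp(x + y)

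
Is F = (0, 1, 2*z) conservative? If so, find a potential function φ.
Yes, F is conservative. φ = y + z**2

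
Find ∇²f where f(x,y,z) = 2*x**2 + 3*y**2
10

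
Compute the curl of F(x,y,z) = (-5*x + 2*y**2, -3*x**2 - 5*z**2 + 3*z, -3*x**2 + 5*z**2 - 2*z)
(10*z - 3, 6*x, -6*x - 4*y)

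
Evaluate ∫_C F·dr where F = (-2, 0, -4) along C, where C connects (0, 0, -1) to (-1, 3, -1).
2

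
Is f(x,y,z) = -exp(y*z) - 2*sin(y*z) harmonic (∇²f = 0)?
No, ∇²f = (y**2 + z**2)*(-exp(y*z) + 2*sin(y*z))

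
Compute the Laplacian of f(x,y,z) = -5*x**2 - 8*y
-10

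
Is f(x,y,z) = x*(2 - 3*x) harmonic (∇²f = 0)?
No, ∇²f = -6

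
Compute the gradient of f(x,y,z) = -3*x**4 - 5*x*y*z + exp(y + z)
(-12*x**3 - 5*y*z, -5*x*z + exp(y + z), -5*x*y + exp(y + z))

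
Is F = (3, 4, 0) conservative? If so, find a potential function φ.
Yes, F is conservative. φ = 3*x + 4*y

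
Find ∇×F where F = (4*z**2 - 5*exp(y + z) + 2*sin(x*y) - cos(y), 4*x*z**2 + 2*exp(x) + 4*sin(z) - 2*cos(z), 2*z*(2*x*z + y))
(-8*x*z + 2*z - 2*sin(z) - 4*cos(z), -4*z**2 + 8*z - 5*exp(y + z), -2*x*cos(x*y) + 4*z**2 + 2*exp(x) + 5*exp(y + z) - sin(y))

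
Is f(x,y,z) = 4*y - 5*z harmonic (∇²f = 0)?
Yes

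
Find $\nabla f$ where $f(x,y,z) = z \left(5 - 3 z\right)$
(0, 0, 5 - 6*z)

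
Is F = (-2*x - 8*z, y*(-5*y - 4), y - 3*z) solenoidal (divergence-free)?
No, ∇·F = -10*y - 9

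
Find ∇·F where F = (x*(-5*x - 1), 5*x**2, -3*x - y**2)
-10*x - 1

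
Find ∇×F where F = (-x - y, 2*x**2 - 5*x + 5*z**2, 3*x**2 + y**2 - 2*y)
(2*y - 10*z - 2, -6*x, 4*x - 4)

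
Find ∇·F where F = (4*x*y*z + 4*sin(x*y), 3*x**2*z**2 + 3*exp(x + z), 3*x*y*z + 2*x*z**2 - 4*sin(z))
3*x*y + 4*x*z + 4*y*z + 4*y*cos(x*y) - 4*cos(z)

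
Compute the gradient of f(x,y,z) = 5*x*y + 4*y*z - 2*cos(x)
(5*y + 2*sin(x), 5*x + 4*z, 4*y)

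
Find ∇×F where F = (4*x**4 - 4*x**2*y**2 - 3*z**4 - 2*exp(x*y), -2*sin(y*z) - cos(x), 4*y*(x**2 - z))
(4*x**2 + 2*y*cos(y*z) - 4*z, -8*x*y - 12*z**3, 8*x**2*y + 2*x*exp(x*y) + sin(x))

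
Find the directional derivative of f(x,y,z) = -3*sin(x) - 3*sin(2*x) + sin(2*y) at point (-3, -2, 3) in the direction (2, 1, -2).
-4*cos(6) + 2*cos(4)/3 - 2*cos(3)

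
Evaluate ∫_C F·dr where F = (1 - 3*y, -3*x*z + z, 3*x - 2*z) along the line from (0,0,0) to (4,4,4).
-68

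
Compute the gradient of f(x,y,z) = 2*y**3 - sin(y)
(0, 6*y**2 - cos(y), 0)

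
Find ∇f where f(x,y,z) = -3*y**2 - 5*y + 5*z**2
(0, -6*y - 5, 10*z)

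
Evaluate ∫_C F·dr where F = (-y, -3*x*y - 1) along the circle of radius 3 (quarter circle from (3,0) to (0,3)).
-30 + 9*pi/4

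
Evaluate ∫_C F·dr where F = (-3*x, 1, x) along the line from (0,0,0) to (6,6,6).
-30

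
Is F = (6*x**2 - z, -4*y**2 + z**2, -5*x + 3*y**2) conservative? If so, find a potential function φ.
No, ∇×F = (6*y - 2*z, 4, 0) ≠ 0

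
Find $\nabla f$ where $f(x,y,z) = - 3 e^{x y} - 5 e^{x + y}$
(-3*y*exp(x*y) - 5*exp(x + y), -3*x*exp(x*y) - 5*exp(x + y), 0)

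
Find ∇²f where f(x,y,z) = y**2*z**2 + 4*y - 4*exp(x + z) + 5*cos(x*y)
-5*x**2*cos(x*y) - 5*y**2*cos(x*y) + 2*y**2 + 2*z**2 - 8*exp(x + z)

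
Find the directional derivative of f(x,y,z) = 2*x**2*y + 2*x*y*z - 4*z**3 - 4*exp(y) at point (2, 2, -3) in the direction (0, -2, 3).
4*sqrt(13)*(-73 + 2*exp(2))/13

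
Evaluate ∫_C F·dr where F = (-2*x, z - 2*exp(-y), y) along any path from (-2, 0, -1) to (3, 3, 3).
2*exp(-3) + 2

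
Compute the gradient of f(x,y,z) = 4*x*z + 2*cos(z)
(4*z, 0, 4*x - 2*sin(z))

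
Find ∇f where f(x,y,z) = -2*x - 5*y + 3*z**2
(-2, -5, 6*z)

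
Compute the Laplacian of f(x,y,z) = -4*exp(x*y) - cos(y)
-4*x**2*exp(x*y) - 4*y**2*exp(x*y) + cos(y)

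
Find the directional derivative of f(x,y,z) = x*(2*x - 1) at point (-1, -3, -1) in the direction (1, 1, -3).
-5*sqrt(11)/11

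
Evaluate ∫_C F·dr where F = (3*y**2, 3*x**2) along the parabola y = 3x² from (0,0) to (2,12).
1224/5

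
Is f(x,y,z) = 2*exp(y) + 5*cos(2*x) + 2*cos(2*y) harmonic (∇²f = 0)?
No, ∇²f = 2*exp(y) - 20*cos(2*x) - 8*cos(2*y)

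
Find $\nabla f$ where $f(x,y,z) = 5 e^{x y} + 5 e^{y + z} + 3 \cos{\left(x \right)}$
(5*y*exp(x*y) - 3*sin(x), 5*x*exp(x*y) + 5*exp(y + z), 5*exp(y + z))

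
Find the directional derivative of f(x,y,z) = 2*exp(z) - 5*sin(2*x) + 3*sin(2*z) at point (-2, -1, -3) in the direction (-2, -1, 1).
sqrt(6)*(10*exp(3)*cos(4) + 1 + 3*exp(3)*cos(6))*exp(-3)/3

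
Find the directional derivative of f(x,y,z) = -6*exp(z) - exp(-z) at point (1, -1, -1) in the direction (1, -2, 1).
sqrt(6)*(-6 + exp(2))*exp(-1)/6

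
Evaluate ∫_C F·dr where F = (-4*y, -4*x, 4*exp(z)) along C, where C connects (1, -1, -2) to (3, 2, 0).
-24 - 4*exp(-2)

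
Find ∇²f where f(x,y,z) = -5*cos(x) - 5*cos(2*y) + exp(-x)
5*cos(x) + 20*cos(2*y) + exp(-x)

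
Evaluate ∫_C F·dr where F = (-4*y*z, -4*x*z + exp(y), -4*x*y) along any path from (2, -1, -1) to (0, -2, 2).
-exp(-1) + exp(-2) + 8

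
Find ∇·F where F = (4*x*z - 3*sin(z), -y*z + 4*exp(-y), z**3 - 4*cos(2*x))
3*z**2 + 3*z - 4*exp(-y)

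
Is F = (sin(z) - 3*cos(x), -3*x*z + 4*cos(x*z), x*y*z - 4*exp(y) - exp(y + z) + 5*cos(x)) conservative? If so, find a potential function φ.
No, ∇×F = (x*z + 4*x*sin(x*z) + 3*x - 4*exp(y) - exp(y + z), -y*z + 5*sin(x) + cos(z), -z*(4*sin(x*z) + 3)) ≠ 0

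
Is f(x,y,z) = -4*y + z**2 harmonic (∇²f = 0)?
No, ∇²f = 2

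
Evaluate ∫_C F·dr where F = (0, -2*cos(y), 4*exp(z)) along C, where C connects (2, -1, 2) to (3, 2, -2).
-4*exp(2) - 2*sin(2) - 2*sin(1) + 4*exp(-2)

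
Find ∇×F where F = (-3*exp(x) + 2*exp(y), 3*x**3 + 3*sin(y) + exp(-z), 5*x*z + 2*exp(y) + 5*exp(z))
(2*exp(y) + exp(-z), -5*z, 9*x**2 - 2*exp(y))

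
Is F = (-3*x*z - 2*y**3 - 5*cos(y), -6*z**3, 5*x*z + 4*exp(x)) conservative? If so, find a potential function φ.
No, ∇×F = (18*z**2, -3*x - 5*z - 4*exp(x), 6*y**2 - 5*sin(y)) ≠ 0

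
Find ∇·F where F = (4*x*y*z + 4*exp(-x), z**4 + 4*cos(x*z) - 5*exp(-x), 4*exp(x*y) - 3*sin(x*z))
-3*x*cos(x*z) + 4*y*z - 4*exp(-x)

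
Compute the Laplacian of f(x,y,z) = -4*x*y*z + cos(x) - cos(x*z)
x**2*cos(x*z) + z**2*cos(x*z) - cos(x)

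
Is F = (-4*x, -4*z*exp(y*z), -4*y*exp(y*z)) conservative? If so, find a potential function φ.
Yes, F is conservative. φ = -2*x**2 - 4*exp(y*z)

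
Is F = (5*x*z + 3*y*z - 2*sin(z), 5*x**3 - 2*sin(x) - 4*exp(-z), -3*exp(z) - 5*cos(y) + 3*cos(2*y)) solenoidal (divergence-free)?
No, ∇·F = 5*z - 3*exp(z)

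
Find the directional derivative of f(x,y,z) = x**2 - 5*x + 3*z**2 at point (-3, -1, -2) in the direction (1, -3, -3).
25*sqrt(19)/19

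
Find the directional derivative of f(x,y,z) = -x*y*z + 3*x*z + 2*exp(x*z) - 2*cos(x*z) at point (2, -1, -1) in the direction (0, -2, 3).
4*sqrt(13)*(-3*exp(2)*sin(2) + 3 + 5*exp(2))*exp(-2)/13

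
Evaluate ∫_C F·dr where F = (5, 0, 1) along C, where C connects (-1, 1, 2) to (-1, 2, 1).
-1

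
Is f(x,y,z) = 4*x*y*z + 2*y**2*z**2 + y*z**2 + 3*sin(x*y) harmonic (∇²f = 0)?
No, ∇²f = -3*x**2*sin(x*y) - 3*y**2*sin(x*y) + 2*y*(2*y + 1) + 4*z**2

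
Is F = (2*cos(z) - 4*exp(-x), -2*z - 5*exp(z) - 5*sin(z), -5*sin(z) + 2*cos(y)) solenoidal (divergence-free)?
No, ∇·F = -5*cos(z) + 4*exp(-x)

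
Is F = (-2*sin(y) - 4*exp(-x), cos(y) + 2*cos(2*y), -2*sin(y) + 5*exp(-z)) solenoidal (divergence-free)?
No, ∇·F = -8*sin(y)*cos(y) - sin(y) - 5*exp(-z) + 4*exp(-x)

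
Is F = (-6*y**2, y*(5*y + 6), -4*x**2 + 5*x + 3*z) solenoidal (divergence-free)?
No, ∇·F = 10*y + 9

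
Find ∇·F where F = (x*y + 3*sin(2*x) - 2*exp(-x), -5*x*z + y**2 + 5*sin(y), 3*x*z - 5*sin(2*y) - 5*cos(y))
3*x + 3*y + 6*cos(2*x) + 5*cos(y) + 2*exp(-x)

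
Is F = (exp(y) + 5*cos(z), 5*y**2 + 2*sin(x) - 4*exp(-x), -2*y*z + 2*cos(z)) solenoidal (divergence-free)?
No, ∇·F = 8*y - 2*sin(z)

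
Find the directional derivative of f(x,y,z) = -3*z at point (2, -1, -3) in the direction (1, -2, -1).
sqrt(6)/2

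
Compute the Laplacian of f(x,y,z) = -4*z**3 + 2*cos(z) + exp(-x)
-24*z - 2*cos(z) + exp(-x)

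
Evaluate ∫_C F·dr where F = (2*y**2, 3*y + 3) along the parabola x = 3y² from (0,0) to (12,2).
60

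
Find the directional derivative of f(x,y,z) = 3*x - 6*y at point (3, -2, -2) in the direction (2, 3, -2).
-12*sqrt(17)/17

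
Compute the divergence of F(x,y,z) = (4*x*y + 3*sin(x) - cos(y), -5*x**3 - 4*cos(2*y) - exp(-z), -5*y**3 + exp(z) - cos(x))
4*y + exp(z) + 8*sin(2*y) + 3*cos(x)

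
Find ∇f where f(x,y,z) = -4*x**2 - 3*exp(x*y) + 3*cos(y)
(-8*x - 3*y*exp(x*y), -3*x*exp(x*y) - 3*sin(y), 0)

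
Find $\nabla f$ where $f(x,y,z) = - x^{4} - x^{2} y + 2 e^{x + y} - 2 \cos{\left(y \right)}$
(-4*x**3 - 2*x*y + 2*exp(x + y), -x**2 + 2*exp(x + y) + 2*sin(y), 0)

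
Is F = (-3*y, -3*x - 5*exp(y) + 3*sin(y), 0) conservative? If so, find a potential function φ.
Yes, F is conservative. φ = -3*x*y - 5*exp(y) - 3*cos(y)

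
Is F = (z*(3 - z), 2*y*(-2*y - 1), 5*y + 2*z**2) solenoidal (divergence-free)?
No, ∇·F = -8*y + 4*z - 2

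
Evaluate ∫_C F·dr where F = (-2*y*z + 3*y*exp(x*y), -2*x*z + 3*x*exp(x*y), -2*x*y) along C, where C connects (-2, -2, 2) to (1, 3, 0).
-3*exp(4) + 16 + 3*exp(3)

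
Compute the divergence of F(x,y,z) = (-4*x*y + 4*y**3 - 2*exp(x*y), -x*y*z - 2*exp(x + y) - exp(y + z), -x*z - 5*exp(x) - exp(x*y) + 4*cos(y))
-x*z - x - 2*y*exp(x*y) - 4*y - 2*exp(x + y) - exp(y + z)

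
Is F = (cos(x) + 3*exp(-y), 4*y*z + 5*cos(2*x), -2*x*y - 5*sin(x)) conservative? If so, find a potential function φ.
No, ∇×F = (-2*x - 4*y, 2*y + 5*cos(x), -10*sin(2*x) + 3*exp(-y)) ≠ 0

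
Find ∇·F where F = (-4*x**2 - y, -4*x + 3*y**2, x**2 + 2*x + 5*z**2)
-8*x + 6*y + 10*z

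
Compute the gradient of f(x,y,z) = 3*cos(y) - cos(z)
(0, -3*sin(y), sin(z))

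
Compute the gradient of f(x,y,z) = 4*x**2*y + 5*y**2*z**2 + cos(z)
(8*x*y, 4*x**2 + 10*y*z**2, 10*y**2*z - sin(z))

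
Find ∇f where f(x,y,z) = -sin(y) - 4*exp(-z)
(0, -cos(y), 4*exp(-z))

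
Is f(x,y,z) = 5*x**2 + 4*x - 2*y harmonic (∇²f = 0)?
No, ∇²f = 10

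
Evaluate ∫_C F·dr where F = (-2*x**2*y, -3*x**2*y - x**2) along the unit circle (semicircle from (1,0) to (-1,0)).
pi/4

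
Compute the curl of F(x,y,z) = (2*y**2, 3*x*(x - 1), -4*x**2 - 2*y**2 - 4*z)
(-4*y, 8*x, 6*x - 4*y - 3)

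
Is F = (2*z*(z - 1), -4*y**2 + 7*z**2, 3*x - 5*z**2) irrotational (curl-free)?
No, ∇×F = (-14*z, 4*z - 5, 0)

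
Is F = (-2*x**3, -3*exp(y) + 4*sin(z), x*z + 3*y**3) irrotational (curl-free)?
No, ∇×F = (9*y**2 - 4*cos(z), -z, 0)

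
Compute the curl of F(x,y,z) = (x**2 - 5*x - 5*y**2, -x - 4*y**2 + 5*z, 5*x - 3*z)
(-5, -5, 10*y - 1)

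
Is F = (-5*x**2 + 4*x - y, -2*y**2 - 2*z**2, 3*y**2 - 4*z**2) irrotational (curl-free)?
No, ∇×F = (6*y + 4*z, 0, 1)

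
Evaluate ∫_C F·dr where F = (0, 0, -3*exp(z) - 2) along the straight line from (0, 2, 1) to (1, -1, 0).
-1 + 3*E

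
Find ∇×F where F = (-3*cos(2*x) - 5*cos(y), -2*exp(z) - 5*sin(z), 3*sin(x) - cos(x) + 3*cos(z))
(2*exp(z) + 5*cos(z), -sin(x) - 3*cos(x), -5*sin(y))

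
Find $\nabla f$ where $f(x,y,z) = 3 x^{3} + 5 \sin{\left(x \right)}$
(9*x**2 + 5*cos(x), 0, 0)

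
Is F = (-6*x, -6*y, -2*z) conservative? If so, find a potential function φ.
Yes, F is conservative. φ = -3*x**2 - 3*y**2 - z**2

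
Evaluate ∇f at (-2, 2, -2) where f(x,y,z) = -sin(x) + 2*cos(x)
(-cos(2) + 2*sin(2), 0, 0)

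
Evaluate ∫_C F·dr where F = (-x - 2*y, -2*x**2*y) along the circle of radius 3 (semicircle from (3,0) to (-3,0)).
9*pi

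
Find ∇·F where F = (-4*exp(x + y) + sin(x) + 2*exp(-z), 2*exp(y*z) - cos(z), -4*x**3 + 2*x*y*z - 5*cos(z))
2*x*y + 2*z*exp(y*z) - 4*exp(x + y) + 5*sin(z) + cos(x)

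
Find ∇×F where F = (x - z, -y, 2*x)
(0, -3, 0)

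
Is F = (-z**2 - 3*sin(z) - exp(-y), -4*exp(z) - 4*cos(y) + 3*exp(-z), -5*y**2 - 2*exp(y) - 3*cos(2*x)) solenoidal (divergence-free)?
No, ∇·F = 4*sin(y)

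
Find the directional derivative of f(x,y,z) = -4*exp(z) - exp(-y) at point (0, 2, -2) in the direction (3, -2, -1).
sqrt(14)*exp(-2)/7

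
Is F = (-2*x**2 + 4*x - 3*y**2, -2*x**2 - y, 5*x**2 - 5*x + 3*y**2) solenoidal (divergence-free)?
No, ∇·F = 3 - 4*x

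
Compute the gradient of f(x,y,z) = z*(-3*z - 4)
(0, 0, -6*z - 4)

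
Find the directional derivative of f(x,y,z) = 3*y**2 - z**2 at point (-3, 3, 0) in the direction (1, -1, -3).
-18*sqrt(11)/11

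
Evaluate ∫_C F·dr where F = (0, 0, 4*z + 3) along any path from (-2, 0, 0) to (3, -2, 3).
27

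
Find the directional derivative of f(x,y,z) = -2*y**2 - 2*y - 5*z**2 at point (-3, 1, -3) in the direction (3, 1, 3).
84*sqrt(19)/19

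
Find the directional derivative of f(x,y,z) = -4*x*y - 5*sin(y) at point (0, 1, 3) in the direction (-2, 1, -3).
sqrt(14)*(8 - 5*cos(1))/14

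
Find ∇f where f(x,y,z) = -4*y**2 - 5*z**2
(0, -8*y, -10*z)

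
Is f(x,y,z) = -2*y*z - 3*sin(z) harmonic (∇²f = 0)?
No, ∇²f = 3*sin(z)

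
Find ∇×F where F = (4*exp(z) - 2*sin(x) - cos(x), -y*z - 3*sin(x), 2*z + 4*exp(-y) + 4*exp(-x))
(y - 4*exp(-y), 4*exp(z) + 4*exp(-x), -3*cos(x))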